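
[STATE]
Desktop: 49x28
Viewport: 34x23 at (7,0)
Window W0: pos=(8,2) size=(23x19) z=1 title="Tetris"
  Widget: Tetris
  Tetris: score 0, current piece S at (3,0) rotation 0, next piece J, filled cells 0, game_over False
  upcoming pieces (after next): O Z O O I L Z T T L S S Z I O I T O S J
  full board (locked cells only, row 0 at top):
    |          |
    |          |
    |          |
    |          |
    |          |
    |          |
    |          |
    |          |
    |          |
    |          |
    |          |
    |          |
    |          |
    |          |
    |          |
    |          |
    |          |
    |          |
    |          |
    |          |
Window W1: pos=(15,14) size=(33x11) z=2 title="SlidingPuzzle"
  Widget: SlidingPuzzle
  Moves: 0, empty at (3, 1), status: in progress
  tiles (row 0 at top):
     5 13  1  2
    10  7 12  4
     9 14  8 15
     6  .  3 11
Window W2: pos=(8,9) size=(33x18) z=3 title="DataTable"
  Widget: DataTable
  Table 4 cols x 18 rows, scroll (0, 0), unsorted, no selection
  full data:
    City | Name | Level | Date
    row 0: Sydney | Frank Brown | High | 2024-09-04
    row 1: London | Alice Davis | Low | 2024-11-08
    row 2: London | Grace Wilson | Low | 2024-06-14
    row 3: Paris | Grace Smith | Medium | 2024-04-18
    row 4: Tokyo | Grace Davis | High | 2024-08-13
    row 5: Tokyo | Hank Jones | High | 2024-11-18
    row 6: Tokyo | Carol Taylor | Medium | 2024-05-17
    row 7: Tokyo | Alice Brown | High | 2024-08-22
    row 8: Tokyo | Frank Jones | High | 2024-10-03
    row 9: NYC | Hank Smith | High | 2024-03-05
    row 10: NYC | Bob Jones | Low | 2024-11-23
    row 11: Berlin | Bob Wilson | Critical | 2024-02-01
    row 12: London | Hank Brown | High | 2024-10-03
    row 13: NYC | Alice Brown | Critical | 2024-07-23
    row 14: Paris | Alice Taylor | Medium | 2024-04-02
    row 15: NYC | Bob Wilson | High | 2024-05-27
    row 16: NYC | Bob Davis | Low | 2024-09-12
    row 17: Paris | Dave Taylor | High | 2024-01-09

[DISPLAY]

                                  
                                  
 ┏━━━━━━━━━━━━━━━━━━━━━┓          
 ┃ Tetris              ┃          
 ┠─────────────────────┨          
 ┃          │Next:     ┃          
 ┃          │█         ┃          
 ┃          │███       ┃          
 ┃          │          ┃          
 ┏━━━━━━━━━━━━━━━━━━━━━━━━━━━━━━━┓
 ┃ DataTable                     ┃
 ┠───────────────────────────────┨
 ┃City  │Name        │Level   │Da┃
 ┃──────┼────────────┼────────┼──┃
 ┃Sydney│Frank Brown │High    │20┃
 ┃London│Alice Davis │Low     │20┃
 ┃London│Grace Wilson│Low     │20┃
 ┃Paris │Grace Smith │Medium  │20┃
 ┃Tokyo │Grace Davis │High    │20┃
 ┃Tokyo │Hank Jones  │High    │20┃
 ┃Tokyo │Carol Taylor│Medium  │20┃
 ┃Tokyo │Alice Brown │High    │20┃
 ┃Tokyo │Frank Jones │High    │20┃


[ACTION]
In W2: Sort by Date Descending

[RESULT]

                                  
                                  
 ┏━━━━━━━━━━━━━━━━━━━━━┓          
 ┃ Tetris              ┃          
 ┠─────────────────────┨          
 ┃          │Next:     ┃          
 ┃          │█         ┃          
 ┃          │███       ┃          
 ┃          │          ┃          
 ┏━━━━━━━━━━━━━━━━━━━━━━━━━━━━━━━┓
 ┃ DataTable                     ┃
 ┠───────────────────────────────┨
 ┃City  │Name        │Level   │Da┃
 ┃──────┼────────────┼────────┼──┃
 ┃NYC   │Bob Jones   │Low     │20┃
 ┃Tokyo │Hank Jones  │High    │20┃
 ┃London│Alice Davis │Low     │20┃
 ┃Tokyo │Frank Jones │High    │20┃
 ┃London│Hank Brown  │High    │20┃
 ┃NYC   │Bob Davis   │Low     │20┃
 ┃Sydney│Frank Brown │High    │20┃
 ┃Tokyo │Alice Brown │High    │20┃
 ┃Tokyo │Grace Davis │High    │20┃


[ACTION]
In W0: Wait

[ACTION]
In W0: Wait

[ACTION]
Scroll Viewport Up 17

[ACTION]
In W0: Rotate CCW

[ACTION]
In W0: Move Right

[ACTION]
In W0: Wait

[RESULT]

                                  
                                  
 ┏━━━━━━━━━━━━━━━━━━━━━┓          
 ┃ Tetris              ┃          
 ┠─────────────────────┨          
 ┃     ░    │Next:     ┃          
 ┃          │█         ┃          
 ┃          │███       ┃          
 ┃          │          ┃          
 ┏━━━━━━━━━━━━━━━━━━━━━━━━━━━━━━━┓
 ┃ DataTable                     ┃
 ┠───────────────────────────────┨
 ┃City  │Name        │Level   │Da┃
 ┃──────┼────────────┼────────┼──┃
 ┃NYC   │Bob Jones   │Low     │20┃
 ┃Tokyo │Hank Jones  │High    │20┃
 ┃London│Alice Davis │Low     │20┃
 ┃Tokyo │Frank Jones │High    │20┃
 ┃London│Hank Brown  │High    │20┃
 ┃NYC   │Bob Davis   │Low     │20┃
 ┃Sydney│Frank Brown │High    │20┃
 ┃Tokyo │Alice Brown │High    │20┃
 ┃Tokyo │Grace Davis │High    │20┃


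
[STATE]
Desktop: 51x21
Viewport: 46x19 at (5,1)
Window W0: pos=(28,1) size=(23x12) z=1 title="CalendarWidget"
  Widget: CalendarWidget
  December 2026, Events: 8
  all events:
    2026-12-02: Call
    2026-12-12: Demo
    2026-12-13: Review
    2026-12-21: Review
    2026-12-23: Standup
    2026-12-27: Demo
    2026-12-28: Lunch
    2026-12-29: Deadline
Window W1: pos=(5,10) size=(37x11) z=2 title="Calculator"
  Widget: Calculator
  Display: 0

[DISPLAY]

                       ┏━━━━━━━━━━━━━━━━━━━━━┓
                       ┃ CalendarWidget      ┃
                       ┠─────────────────────┨
                       ┃    December 2026    ┃
                       ┃Mo Tu We Th Fr Sa Su ┃
                       ┃    1  2*  3  4  5  6┃
                       ┃ 7  8  9 10 11 12* 13┃
                       ┃14 15 16 17 18 19 20 ┃
                       ┃21* 22 23* 24 25 26 2┃
┏━━━━━━━━━━━━━━━━━━━━━━━━━━━━━━━━━━━┓        ┃
┃ Calculator                        ┃        ┃
┠───────────────────────────────────┨━━━━━━━━┛
┃                                  0┃         
┃┌───┬───┬───┬───┐                  ┃         
┃│ 7 │ 8 │ 9 │ ÷ │                  ┃         
┃├───┼───┼───┼───┤                  ┃         
┃│ 4 │ 5 │ 6 │ × │                  ┃         
┃├───┼───┼───┼───┤                  ┃         
┃│ 1 │ 2 │ 3 │ - │                  ┃         


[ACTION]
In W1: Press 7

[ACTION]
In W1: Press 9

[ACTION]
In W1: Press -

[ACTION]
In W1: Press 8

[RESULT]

                       ┏━━━━━━━━━━━━━━━━━━━━━┓
                       ┃ CalendarWidget      ┃
                       ┠─────────────────────┨
                       ┃    December 2026    ┃
                       ┃Mo Tu We Th Fr Sa Su ┃
                       ┃    1  2*  3  4  5  6┃
                       ┃ 7  8  9 10 11 12* 13┃
                       ┃14 15 16 17 18 19 20 ┃
                       ┃21* 22 23* 24 25 26 2┃
┏━━━━━━━━━━━━━━━━━━━━━━━━━━━━━━━━━━━┓        ┃
┃ Calculator                        ┃        ┃
┠───────────────────────────────────┨━━━━━━━━┛
┃                                  8┃         
┃┌───┬───┬───┬───┐                  ┃         
┃│ 7 │ 8 │ 9 │ ÷ │                  ┃         
┃├───┼───┼───┼───┤                  ┃         
┃│ 4 │ 5 │ 6 │ × │                  ┃         
┃├───┼───┼───┼───┤                  ┃         
┃│ 1 │ 2 │ 3 │ - │                  ┃         


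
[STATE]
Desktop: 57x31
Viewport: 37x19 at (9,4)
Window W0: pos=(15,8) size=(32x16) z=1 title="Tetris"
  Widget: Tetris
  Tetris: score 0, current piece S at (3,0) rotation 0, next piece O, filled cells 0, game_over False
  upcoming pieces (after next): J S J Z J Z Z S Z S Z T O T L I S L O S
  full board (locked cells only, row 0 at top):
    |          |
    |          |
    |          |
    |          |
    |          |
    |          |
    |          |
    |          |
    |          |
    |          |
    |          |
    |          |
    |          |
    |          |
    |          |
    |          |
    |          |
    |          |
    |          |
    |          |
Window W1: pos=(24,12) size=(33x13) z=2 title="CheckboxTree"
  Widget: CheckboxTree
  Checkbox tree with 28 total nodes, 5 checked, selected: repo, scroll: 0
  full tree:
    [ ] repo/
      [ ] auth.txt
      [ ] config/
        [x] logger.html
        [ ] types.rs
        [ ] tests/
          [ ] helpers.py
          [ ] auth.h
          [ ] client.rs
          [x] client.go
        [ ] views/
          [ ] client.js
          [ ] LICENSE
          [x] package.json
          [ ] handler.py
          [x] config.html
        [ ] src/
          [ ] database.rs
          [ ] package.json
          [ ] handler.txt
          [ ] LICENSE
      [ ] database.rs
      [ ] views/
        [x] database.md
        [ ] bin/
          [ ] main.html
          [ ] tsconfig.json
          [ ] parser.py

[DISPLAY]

                                     
                                     
                                     
                                     
      ┏━━━━━━━━━━━━━━━━━━━━━━━━━━━━━━
      ┃ Tetris                       
      ┠──────────────────────────────
      ┃          │Next:              
      ┃        ┏━━━━━━━━━━━━━━━━━━━━━
      ┃        ┃ CheckboxTree        
      ┃        ┠─────────────────────
      ┃        ┃>[-] repo/           
      ┃        ┃   [ ] auth.txt      
      ┃        ┃   [-] config/       
      ┃        ┃     [x] logger.html 
      ┃        ┃     [ ] types.rs    
      ┃        ┃     [-] tests/      
      ┃        ┃       [ ] helpers.py
      ┃        ┃       [ ] auth.h    


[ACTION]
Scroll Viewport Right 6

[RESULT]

                                     
                                     
                                     
                                     
┏━━━━━━━━━━━━━━━━━━━━━━━━━━━━━━┓     
┃ Tetris                       ┃     
┠──────────────────────────────┨     
┃          │Next:              ┃     
┃        ┏━━━━━━━━━━━━━━━━━━━━━━━━━━━
┃        ┃ CheckboxTree              
┃        ┠───────────────────────────
┃        ┃>[-] repo/                 
┃        ┃   [ ] auth.txt            
┃        ┃   [-] config/             
┃        ┃     [x] logger.html       
┃        ┃     [ ] types.rs          
┃        ┃     [-] tests/            
┃        ┃       [ ] helpers.py      
┃        ┃       [ ] auth.h          


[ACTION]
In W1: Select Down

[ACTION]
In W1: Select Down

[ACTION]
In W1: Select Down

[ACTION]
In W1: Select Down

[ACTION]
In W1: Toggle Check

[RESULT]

                                     
                                     
                                     
                                     
┏━━━━━━━━━━━━━━━━━━━━━━━━━━━━━━┓     
┃ Tetris                       ┃     
┠──────────────────────────────┨     
┃          │Next:              ┃     
┃        ┏━━━━━━━━━━━━━━━━━━━━━━━━━━━
┃        ┃ CheckboxTree              
┃        ┠───────────────────────────
┃        ┃ [-] repo/                 
┃        ┃   [ ] auth.txt            
┃        ┃   [-] config/             
┃        ┃     [x] logger.html       
┃        ┃>    [x] types.rs          
┃        ┃     [-] tests/            
┃        ┃       [ ] helpers.py      
┃        ┃       [ ] auth.h          


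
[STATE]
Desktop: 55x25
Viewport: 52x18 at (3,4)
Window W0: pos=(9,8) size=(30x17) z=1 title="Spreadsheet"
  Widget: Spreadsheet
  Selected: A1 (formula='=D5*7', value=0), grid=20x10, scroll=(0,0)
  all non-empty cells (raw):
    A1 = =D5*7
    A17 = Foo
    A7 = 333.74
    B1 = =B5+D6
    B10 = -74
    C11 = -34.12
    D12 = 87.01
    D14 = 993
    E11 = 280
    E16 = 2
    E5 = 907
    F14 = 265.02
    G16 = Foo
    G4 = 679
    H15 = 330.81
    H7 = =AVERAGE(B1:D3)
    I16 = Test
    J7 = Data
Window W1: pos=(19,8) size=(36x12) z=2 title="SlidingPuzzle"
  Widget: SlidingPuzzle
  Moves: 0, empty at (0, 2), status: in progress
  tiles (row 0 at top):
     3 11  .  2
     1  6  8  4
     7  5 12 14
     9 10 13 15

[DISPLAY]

                                                    
                                                    
                                                    
                                                    
      ┏━━━━━━━━━┏━━━━━━━━━━━━━━━━━━━━━━━━━━━━━━━━━━┓
      ┃ Spreadsh┃ SlidingPuzzle                    ┃
      ┠─────────┠──────────────────────────────────┨
      ┃A1: =D5*7┃┌────┬────┬────┬────┐             ┃
      ┃       A ┃│  3 │ 11 │    │  2 │             ┃
      ┃---------┃├────┼────┼────┼────┤             ┃
      ┃  1      ┃│  1 │  6 │  8 │  4 │             ┃
      ┃  2      ┃├────┼────┼────┼────┤             ┃
      ┃  3      ┃│  7 │  5 │ 12 │ 14 │             ┃
      ┃  4      ┃├────┼────┼────┼────┤             ┃
      ┃  5      ┃│  9 │ 10 │ 13 │ 15 │             ┃
      ┃  6      ┗━━━━━━━━━━━━━━━━━━━━━━━━━━━━━━━━━━┛
      ┃  7   333.74       0       0┃                
      ┃  8        0       0       0┃                


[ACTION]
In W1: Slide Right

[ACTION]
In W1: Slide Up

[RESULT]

                                                    
                                                    
                                                    
                                                    
      ┏━━━━━━━━━┏━━━━━━━━━━━━━━━━━━━━━━━━━━━━━━━━━━┓
      ┃ Spreadsh┃ SlidingPuzzle                    ┃
      ┠─────────┠──────────────────────────────────┨
      ┃A1: =D5*7┃┌────┬────┬────┬────┐             ┃
      ┃       A ┃│  3 │  6 │ 11 │  2 │             ┃
      ┃---------┃├────┼────┼────┼────┤             ┃
      ┃  1      ┃│  1 │    │  8 │  4 │             ┃
      ┃  2      ┃├────┼────┼────┼────┤             ┃
      ┃  3      ┃│  7 │  5 │ 12 │ 14 │             ┃
      ┃  4      ┃├────┼────┼────┼────┤             ┃
      ┃  5      ┃│  9 │ 10 │ 13 │ 15 │             ┃
      ┃  6      ┗━━━━━━━━━━━━━━━━━━━━━━━━━━━━━━━━━━┛
      ┃  7   333.74       0       0┃                
      ┃  8        0       0       0┃                


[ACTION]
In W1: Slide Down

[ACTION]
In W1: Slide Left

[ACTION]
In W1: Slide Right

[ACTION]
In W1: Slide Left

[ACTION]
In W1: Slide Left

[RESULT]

                                                    
                                                    
                                                    
                                                    
      ┏━━━━━━━━━┏━━━━━━━━━━━━━━━━━━━━━━━━━━━━━━━━━━┓
      ┃ Spreadsh┃ SlidingPuzzle                    ┃
      ┠─────────┠──────────────────────────────────┨
      ┃A1: =D5*7┃┌────┬────┬────┬────┐             ┃
      ┃       A ┃│  3 │ 11 │  2 │    │             ┃
      ┃---------┃├────┼────┼────┼────┤             ┃
      ┃  1      ┃│  1 │  6 │  8 │  4 │             ┃
      ┃  2      ┃├────┼────┼────┼────┤             ┃
      ┃  3      ┃│  7 │  5 │ 12 │ 14 │             ┃
      ┃  4      ┃├────┼────┼────┼────┤             ┃
      ┃  5      ┃│  9 │ 10 │ 13 │ 15 │             ┃
      ┃  6      ┗━━━━━━━━━━━━━━━━━━━━━━━━━━━━━━━━━━┛
      ┃  7   333.74       0       0┃                
      ┃  8        0       0       0┃                


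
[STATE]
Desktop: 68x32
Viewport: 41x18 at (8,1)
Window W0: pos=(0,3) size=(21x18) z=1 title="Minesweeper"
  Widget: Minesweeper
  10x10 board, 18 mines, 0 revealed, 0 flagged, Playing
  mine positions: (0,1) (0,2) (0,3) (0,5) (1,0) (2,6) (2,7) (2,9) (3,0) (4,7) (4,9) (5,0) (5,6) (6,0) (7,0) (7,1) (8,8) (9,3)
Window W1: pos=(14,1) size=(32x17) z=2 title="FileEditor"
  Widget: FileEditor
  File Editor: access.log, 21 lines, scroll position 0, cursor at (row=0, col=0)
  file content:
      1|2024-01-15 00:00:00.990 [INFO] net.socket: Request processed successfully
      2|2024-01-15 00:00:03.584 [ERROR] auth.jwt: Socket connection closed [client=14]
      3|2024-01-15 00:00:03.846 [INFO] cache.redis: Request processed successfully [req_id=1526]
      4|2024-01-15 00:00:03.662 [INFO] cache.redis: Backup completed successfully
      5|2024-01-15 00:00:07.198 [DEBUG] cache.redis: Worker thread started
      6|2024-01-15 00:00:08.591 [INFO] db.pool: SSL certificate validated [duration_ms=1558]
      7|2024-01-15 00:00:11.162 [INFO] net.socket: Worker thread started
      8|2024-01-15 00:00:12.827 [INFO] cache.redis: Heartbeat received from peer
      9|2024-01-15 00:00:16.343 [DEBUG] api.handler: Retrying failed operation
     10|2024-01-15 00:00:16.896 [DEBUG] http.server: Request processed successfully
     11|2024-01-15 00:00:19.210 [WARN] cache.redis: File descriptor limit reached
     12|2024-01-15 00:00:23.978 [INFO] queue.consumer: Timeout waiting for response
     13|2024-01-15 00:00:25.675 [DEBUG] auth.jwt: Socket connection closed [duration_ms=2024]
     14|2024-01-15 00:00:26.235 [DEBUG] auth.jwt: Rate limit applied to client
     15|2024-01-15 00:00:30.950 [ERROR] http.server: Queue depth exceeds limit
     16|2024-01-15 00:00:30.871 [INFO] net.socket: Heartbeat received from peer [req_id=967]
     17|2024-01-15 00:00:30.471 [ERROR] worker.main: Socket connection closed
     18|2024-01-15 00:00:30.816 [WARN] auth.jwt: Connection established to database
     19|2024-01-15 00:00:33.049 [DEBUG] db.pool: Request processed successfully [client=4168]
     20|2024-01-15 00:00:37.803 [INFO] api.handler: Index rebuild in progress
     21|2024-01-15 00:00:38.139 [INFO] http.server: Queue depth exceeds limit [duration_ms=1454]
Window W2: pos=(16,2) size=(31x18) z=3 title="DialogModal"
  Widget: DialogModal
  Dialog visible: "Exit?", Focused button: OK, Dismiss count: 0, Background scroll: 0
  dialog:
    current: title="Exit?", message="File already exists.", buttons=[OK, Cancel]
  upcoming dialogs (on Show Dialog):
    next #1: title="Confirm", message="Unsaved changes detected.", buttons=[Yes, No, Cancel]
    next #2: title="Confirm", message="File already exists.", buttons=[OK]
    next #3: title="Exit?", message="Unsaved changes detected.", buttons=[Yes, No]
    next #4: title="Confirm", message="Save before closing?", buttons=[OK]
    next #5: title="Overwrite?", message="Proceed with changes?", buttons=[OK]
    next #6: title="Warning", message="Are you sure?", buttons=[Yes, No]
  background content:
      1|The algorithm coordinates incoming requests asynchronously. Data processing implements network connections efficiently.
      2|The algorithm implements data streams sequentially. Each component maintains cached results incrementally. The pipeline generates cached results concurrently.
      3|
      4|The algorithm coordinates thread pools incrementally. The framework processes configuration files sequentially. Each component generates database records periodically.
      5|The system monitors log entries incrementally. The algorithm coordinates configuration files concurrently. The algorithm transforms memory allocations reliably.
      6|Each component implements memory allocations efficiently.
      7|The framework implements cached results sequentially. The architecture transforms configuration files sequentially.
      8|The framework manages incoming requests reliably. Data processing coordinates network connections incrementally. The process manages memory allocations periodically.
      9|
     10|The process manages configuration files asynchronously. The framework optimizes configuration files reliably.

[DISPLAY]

      ┏━━━━━━━━━━━━━━━━━━━━━━━━━━━━━━┓   
      ┃ ┏━━━━━━━━━━━━━━━━━━━━━━━━━━━━━┓  
━━━━━━┠─┃ DialogModal                 ┃  
eeper ┃█┠─────────────────────────────┨  
──────┃2┃The algorithm coordinates inc┃  
■■■   ┃2┃The algorithm implements data┃  
■■■   ┃2┃                             ┃  
■■■   ┃2┃The algorithm coordinates thr┃  
■■■   ┃2┃Th┌──────────────────────┐tri┃  
■■■   ┃2┃Ea│        Exit?         │mem┃  
■■■   ┃2┃Th│ File already exists. │ach┃  
■■■   ┃2┃Th│    [OK]  Cancel      │min┃  
■■■   ┃2┃  └──────────────────────┘   ┃  
■■■   ┃2┃The process manages configura┃  
■■■   ┃2┃                             ┃  
      ┃2┃                             ┃  
      ┗━┃                             ┃  
        ┃                             ┃  


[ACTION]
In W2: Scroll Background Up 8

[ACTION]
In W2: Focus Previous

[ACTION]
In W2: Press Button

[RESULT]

      ┏━━━━━━━━━━━━━━━━━━━━━━━━━━━━━━┓   
      ┃ ┏━━━━━━━━━━━━━━━━━━━━━━━━━━━━━┓  
━━━━━━┠─┃ DialogModal                 ┃  
eeper ┃█┠─────────────────────────────┨  
──────┃2┃The algorithm coordinates inc┃  
■■■   ┃2┃The algorithm implements data┃  
■■■   ┃2┃                             ┃  
■■■   ┃2┃The algorithm coordinates thr┃  
■■■   ┃2┃The system monitors log entri┃  
■■■   ┃2┃Each component implements mem┃  
■■■   ┃2┃The framework implements cach┃  
■■■   ┃2┃The framework manages incomin┃  
■■■   ┃2┃                             ┃  
■■■   ┃2┃The process manages configura┃  
■■■   ┃2┃                             ┃  
      ┃2┃                             ┃  
      ┗━┃                             ┃  
        ┃                             ┃  


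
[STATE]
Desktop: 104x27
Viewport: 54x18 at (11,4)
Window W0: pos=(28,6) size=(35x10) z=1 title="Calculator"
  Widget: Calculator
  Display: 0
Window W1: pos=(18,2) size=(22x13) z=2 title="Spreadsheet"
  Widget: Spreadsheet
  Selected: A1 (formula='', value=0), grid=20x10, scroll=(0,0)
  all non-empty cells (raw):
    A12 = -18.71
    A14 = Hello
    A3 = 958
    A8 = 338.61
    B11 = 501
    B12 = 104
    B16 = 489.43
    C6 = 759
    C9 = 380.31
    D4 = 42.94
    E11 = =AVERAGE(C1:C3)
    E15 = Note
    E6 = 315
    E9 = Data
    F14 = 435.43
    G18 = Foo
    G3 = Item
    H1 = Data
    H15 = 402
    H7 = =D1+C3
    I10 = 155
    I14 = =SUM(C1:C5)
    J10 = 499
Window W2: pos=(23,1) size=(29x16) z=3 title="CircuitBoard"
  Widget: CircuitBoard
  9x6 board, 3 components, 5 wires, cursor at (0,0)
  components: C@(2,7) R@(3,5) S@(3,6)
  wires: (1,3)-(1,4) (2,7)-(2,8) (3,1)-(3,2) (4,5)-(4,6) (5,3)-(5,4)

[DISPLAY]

       ┠────┃   0 1 2 3 4 5 6 7 8       ┃             
       ┃A1: ┃0  [.]                     ┃             
       ┃    ┃                           ┃━━━━━━━━━━┓  
       ┃----┃1               · ─ ·      ┃          ┃  
       ┃  1 ┃                           ┃──────────┨  
       ┃  2 ┃2                          ┃         0┃  
       ┃  3 ┃                           ┃          ┃  
       ┃  4 ┃3       · ─ ·           R  ┃          ┃  
       ┃  5 ┃                           ┃          ┃  
       ┃  6 ┃4                       · ─┃          ┃  
       ┗━━━━┃                           ┃          ┃  
            ┃5               · ─ ·      ┃━━━━━━━━━━┛  
            ┗━━━━━━━━━━━━━━━━━━━━━━━━━━━┛             
                                                      
                                                      
                                                      
                                                      
                                                      


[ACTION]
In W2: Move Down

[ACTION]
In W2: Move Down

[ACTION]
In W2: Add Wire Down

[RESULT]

       ┠────┃   0 1 2 3 4 5 6 7 8       ┃             
       ┃A1: ┃0                          ┃             
       ┃    ┃                           ┃━━━━━━━━━━┓  
       ┃----┃1               · ─ ·      ┃          ┃  
       ┃  1 ┃                           ┃──────────┨  
       ┃  2 ┃2  [.]                     ┃         0┃  
       ┃  3 ┃    │                      ┃          ┃  
       ┃  4 ┃3   ·   · ─ ·           R  ┃          ┃  
       ┃  5 ┃                           ┃          ┃  
       ┃  6 ┃4                       · ─┃          ┃  
       ┗━━━━┃                           ┃          ┃  
            ┃5               · ─ ·      ┃━━━━━━━━━━┛  
            ┗━━━━━━━━━━━━━━━━━━━━━━━━━━━┛             
                                                      
                                                      
                                                      
                                                      
                                                      


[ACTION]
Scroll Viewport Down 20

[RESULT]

       ┃  2 ┃2  [.]                     ┃         0┃  
       ┃  3 ┃    │                      ┃          ┃  
       ┃  4 ┃3   ·   · ─ ·           R  ┃          ┃  
       ┃  5 ┃                           ┃          ┃  
       ┃  6 ┃4                       · ─┃          ┃  
       ┗━━━━┃                           ┃          ┃  
            ┃5               · ─ ·      ┃━━━━━━━━━━┛  
            ┗━━━━━━━━━━━━━━━━━━━━━━━━━━━┛             
                                                      
                                                      
                                                      
                                                      
                                                      
                                                      
                                                      
                                                      
                                                      
                                                      


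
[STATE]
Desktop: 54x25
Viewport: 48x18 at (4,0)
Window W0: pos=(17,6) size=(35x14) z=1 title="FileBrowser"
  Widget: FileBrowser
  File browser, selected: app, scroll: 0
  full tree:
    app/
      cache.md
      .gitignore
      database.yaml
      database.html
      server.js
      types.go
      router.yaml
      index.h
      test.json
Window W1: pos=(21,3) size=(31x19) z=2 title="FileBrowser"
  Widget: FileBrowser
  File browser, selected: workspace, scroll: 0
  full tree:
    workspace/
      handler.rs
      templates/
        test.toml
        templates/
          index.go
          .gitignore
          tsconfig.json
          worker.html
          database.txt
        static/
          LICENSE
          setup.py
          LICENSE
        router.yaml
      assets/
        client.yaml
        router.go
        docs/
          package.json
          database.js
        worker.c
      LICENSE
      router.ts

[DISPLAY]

                                                
                                                
                                                
                 ┏━━━━━━━━━━━━━━━━━━━━━━━━━━━━━┓
                 ┃ FileBrowser                 ┃
                 ┠─────────────────────────────┨
             ┏━━━┃> [-] workspace/             ┃
             ┃ Fi┃    handler.rs               ┃
             ┠───┃    [+] templates/           ┃
             ┃> [┃    [+] assets/              ┃
             ┃   ┃    LICENSE                  ┃
             ┃   ┃    router.ts                ┃
             ┃   ┃                             ┃
             ┃   ┃                             ┃
             ┃   ┃                             ┃
             ┃   ┃                             ┃
             ┃   ┃                             ┃
             ┃   ┃                             ┃


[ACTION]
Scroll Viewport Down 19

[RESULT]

             ┃ Fi┃    handler.rs               ┃
             ┠───┃    [+] templates/           ┃
             ┃> [┃    [+] assets/              ┃
             ┃   ┃    LICENSE                  ┃
             ┃   ┃    router.ts                ┃
             ┃   ┃                             ┃
             ┃   ┃                             ┃
             ┃   ┃                             ┃
             ┃   ┃                             ┃
             ┃   ┃                             ┃
             ┃   ┃                             ┃
             ┃   ┃                             ┃
             ┗━━━┃                             ┃
                 ┃                             ┃
                 ┗━━━━━━━━━━━━━━━━━━━━━━━━━━━━━┛
                                                
                                                
                                                


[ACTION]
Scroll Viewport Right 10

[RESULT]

           ┃ Fi┃    handler.rs               ┃  
           ┠───┃    [+] templates/           ┃  
           ┃> [┃    [+] assets/              ┃  
           ┃   ┃    LICENSE                  ┃  
           ┃   ┃    router.ts                ┃  
           ┃   ┃                             ┃  
           ┃   ┃                             ┃  
           ┃   ┃                             ┃  
           ┃   ┃                             ┃  
           ┃   ┃                             ┃  
           ┃   ┃                             ┃  
           ┃   ┃                             ┃  
           ┗━━━┃                             ┃  
               ┃                             ┃  
               ┗━━━━━━━━━━━━━━━━━━━━━━━━━━━━━┛  
                                                
                                                
                                                


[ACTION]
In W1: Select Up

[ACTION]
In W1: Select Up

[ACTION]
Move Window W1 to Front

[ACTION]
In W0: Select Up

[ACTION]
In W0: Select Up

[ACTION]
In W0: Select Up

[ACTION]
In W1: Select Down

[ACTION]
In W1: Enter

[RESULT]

           ┃ Fi┃  > handler.rs               ┃  
           ┠───┃    [+] templates/           ┃  
           ┃> [┃    [+] assets/              ┃  
           ┃   ┃    LICENSE                  ┃  
           ┃   ┃    router.ts                ┃  
           ┃   ┃                             ┃  
           ┃   ┃                             ┃  
           ┃   ┃                             ┃  
           ┃   ┃                             ┃  
           ┃   ┃                             ┃  
           ┃   ┃                             ┃  
           ┃   ┃                             ┃  
           ┗━━━┃                             ┃  
               ┃                             ┃  
               ┗━━━━━━━━━━━━━━━━━━━━━━━━━━━━━┛  
                                                
                                                
                                                


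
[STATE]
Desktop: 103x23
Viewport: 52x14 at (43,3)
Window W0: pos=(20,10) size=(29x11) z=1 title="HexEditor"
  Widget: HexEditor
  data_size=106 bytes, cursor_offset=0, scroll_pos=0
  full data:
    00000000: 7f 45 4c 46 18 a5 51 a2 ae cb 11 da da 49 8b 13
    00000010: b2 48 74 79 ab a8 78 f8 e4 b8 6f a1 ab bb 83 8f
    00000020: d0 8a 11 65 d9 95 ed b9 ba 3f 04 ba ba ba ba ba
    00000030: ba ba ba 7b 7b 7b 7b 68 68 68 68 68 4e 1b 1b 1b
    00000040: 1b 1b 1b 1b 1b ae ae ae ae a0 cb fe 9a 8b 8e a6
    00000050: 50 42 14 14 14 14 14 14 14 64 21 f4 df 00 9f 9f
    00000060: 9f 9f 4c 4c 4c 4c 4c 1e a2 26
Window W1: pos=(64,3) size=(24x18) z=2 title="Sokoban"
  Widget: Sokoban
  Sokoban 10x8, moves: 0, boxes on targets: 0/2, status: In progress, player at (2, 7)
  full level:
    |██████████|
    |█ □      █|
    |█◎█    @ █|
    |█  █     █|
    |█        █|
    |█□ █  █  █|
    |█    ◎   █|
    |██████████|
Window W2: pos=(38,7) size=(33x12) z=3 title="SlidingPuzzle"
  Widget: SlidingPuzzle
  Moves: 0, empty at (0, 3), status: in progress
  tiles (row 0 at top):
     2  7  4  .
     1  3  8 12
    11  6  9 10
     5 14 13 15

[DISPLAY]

                     ┏━━━━━━━━━━━━━━━━━━━━━━┓       
                     ┃ Sokoban              ┃       
                     ┠──────────────────────┨       
                     ┃██████████            ┃       
━━━━━━━━━━━━━━━━━━━━━━━━━━━┓   █            ┃       
dingPuzzle                 ┃ @ █            ┃       
───────────────────────────┨   █            ┃       
─┬────┬────┬────┐          ┃   █            ┃       
 │  7 │  4 │    │          ┃█  █            ┃       
─┼────┼────┼────┤          ┃   █            ┃       
 │  3 │  8 │ 12 │          ┃████            ┃       
─┼────┼────┼────┤          ┃ 0  0/2         ┃       
 │  6 │  9 │ 10 │          ┃                ┃       
─┼────┼────┼────┤          ┃                ┃       


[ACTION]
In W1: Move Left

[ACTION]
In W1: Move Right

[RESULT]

                     ┏━━━━━━━━━━━━━━━━━━━━━━┓       
                     ┃ Sokoban              ┃       
                     ┠──────────────────────┨       
                     ┃██████████            ┃       
━━━━━━━━━━━━━━━━━━━━━━━━━━━┓   █            ┃       
dingPuzzle                 ┃ @ █            ┃       
───────────────────────────┨   █            ┃       
─┬────┬────┬────┐          ┃   █            ┃       
 │  7 │  4 │    │          ┃█  █            ┃       
─┼────┼────┼────┤          ┃   █            ┃       
 │  3 │  8 │ 12 │          ┃████            ┃       
─┼────┼────┼────┤          ┃ 2  0/2         ┃       
 │  6 │  9 │ 10 │          ┃                ┃       
─┼────┼────┼────┤          ┃                ┃       


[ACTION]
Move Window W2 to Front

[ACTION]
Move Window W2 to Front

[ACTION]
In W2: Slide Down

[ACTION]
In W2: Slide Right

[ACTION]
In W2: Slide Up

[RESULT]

                     ┏━━━━━━━━━━━━━━━━━━━━━━┓       
                     ┃ Sokoban              ┃       
                     ┠──────────────────────┨       
                     ┃██████████            ┃       
━━━━━━━━━━━━━━━━━━━━━━━━━━━┓   █            ┃       
dingPuzzle                 ┃ @ █            ┃       
───────────────────────────┨   █            ┃       
─┬────┬────┬────┐          ┃   █            ┃       
 │  7 │  8 │  4 │          ┃█  █            ┃       
─┼────┼────┼────┤          ┃   █            ┃       
 │  3 │    │ 12 │          ┃████            ┃       
─┼────┼────┼────┤          ┃ 2  0/2         ┃       
 │  6 │  9 │ 10 │          ┃                ┃       
─┼────┼────┼────┤          ┃                ┃       
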